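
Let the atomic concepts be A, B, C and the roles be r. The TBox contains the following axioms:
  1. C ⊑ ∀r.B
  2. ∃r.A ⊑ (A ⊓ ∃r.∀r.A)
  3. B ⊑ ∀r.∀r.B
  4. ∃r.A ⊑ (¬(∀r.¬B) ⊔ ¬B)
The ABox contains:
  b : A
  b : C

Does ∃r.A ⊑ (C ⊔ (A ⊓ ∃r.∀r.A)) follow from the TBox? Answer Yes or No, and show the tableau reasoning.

Yes

1. ∃r.A ⊑ (C ⊔ (A ⊓ ∃r.∀r.A))  ⇔  (∃r.A ⊓ (¬C ⊓ (¬A ⊔ ∀r.∃r.¬A))) unsat w.r.t. T
   all branches close; clash {A, ¬A} at an ∃-successor
2. Hence ∃r.A ⊑ (C ⊔ (A ⊓ ∃r.∀r.A)): entailed.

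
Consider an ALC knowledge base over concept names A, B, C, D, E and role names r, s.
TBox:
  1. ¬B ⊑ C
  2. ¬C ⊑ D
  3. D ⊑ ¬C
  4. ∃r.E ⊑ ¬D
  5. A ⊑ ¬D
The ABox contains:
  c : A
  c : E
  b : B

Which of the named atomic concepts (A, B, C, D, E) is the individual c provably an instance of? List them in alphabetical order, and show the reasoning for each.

1. c : A?  L(c) = {A, E} ∪ {¬A}
   clash {A, ¬A} at c — c ∈ A
2. c : B?  L(c) = {A, E} ∪ {¬B}
   apply at c: ¬B⊑C; A⊑¬D
   open: L(c) ⊇ {A, C, E, ¬B, ¬D} — c ∉ B possible
3. c : C?  L(c) = {A, E} ∪ {¬C}
   clash {C, ¬C} at c — c ∈ C
4. c : D?  L(c) = {A, E} ∪ {¬D}
   open: L(c) ⊇ {A, B, C, E, ¬D} — c ∉ D possible
5. c : E?  L(c) = {A, E} ∪ {¬E}
   clash {E, ¬E} at c — c ∈ E
6. Entailed for c: {A, C, E}

{A, C, E}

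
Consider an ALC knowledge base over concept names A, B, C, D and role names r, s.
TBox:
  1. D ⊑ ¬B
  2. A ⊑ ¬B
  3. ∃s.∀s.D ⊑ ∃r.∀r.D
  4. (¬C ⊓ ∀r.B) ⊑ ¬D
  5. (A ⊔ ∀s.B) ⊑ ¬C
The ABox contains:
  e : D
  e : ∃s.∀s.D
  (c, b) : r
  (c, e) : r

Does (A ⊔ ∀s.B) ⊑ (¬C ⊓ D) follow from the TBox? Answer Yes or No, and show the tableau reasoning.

No

1. (A ⊔ ∀s.B) ⊑ (¬C ⊓ D)  ⇔  ((A ⊔ ∀s.B) ⊓ (C ⊔ ¬D)) unsat w.r.t. T
   apply at x₀: (A ⊔ ∀s.B)⊑¬C
   open: L(x₀) ⊇ {A, ¬B, ¬C, ¬D, ∀s.∃s.¬D}
2. Hence (A ⊔ ∀s.B) ⊑ (¬C ⊓ D): not entailed.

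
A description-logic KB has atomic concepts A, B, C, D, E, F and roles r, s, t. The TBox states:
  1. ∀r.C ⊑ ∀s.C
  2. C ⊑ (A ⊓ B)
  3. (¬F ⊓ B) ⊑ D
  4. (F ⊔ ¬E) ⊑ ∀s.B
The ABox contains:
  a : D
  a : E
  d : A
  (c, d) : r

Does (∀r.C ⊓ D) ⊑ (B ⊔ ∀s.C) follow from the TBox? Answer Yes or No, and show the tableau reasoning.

Yes

1. (∀r.C ⊓ D) ⊑ (B ⊔ ∀s.C)  ⇔  ((∀r.C ⊓ D) ⊓ (¬B ⊓ ∃s.¬C)) unsat w.r.t. T
   all branches close; clash {B, ¬B} at x₀
2. Hence (∀r.C ⊓ D) ⊑ (B ⊔ ∀s.C): entailed.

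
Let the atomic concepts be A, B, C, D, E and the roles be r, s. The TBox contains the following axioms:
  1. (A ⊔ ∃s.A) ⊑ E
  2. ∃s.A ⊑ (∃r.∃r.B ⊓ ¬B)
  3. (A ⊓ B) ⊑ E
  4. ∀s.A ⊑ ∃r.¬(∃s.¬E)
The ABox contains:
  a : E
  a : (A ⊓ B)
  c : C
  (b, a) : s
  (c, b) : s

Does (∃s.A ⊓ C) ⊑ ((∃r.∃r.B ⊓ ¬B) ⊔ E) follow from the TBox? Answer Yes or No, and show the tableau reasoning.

1. (∃s.A ⊓ C) ⊑ ((∃r.∃r.B ⊓ ¬B) ⊔ E)  ⇔  ((∃s.A ⊓ C) ⊓ ((∀r.∀r.¬B ⊔ B) ⊓ ¬E)) unsat w.r.t. T
   all branches close; clash {E, ¬E} at x₀
2. Hence (∃s.A ⊓ C) ⊑ ((∃r.∃r.B ⊓ ¬B) ⊔ E): entailed.

Yes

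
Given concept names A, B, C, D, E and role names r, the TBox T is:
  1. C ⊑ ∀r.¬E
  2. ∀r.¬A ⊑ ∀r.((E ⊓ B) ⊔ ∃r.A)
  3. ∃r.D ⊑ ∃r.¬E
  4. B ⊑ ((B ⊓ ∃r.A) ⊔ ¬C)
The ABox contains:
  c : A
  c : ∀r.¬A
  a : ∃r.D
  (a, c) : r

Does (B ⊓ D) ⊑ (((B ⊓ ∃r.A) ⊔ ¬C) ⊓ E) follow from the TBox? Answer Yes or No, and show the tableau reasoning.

No

1. (B ⊓ D) ⊑ (((B ⊓ ∃r.A) ⊔ ¬C) ⊓ E)  ⇔  ((B ⊓ D) ⊓ (((¬B ⊔ ∀r.¬A) ⊓ C) ⊔ ¬E)) unsat w.r.t. T
   apply at x₀: B⊑((B ⊓ ∃r.A) ⊔ ¬C)
   open: L(x₀) ⊇ {B, D, ¬C, ¬E, ∀r.¬D, …} (+ ∃-successors)
2. Hence (B ⊓ D) ⊑ (((B ⊓ ∃r.A) ⊔ ¬C) ⊓ E): not entailed.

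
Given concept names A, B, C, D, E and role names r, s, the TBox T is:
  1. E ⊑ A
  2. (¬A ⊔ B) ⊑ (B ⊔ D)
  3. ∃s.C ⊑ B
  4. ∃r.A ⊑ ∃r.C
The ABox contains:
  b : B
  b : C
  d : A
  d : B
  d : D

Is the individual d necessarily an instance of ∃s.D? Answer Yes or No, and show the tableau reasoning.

1. d : ∃s.D?  L(d) = {A, B, D} ∪ {∀s.¬D}
   open: L(d) ⊇ {A, B, D, ∀r.¬A, ∀s.¬D} — d ∉ ∃s.D possible
2. Hence d : ∃s.D: not entailed.

No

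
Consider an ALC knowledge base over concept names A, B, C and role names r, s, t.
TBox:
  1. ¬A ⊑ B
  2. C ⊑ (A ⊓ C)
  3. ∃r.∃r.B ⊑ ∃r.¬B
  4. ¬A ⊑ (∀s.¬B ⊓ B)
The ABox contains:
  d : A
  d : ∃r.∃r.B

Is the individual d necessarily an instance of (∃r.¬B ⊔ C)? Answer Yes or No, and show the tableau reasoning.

Yes

1. d : (∃r.¬B ⊔ C)?  L(d) = {A, ∃r.∃r.B} ∪ {(∀r.B ⊓ ¬C)}
   clash {B, ¬B} at an ∃-successor — d ∈ (∃r.¬B ⊔ C)
2. Hence d : (∃r.¬B ⊔ C): entailed.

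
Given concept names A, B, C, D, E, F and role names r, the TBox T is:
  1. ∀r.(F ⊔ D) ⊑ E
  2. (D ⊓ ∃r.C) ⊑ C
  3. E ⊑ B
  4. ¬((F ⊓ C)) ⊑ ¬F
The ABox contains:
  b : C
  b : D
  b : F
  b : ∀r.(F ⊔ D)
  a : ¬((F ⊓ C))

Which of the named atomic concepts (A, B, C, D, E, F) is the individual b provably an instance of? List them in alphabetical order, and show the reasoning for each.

1. b : A?  L(b) = {C, D, F, ∀r.(F ⊔ D)} ∪ {¬A}
   apply at b: ∀r.(F ⊔ D)⊑E
   open: L(b) ⊇ {B, C, D, E, F, …} — b ∉ A possible
2. b : B?  L(b) = {C, D, F, ∀r.(F ⊔ D)} ∪ {¬B}
   clash {F, ¬F} at b — b ∈ B
3. b : C?  L(b) = {C, D, F, ∀r.(F ⊔ D)} ∪ {¬C}
   clash {C, ¬C} at b — b ∈ C
4. b : D?  L(b) = {C, D, F, ∀r.(F ⊔ D)} ∪ {¬D}
   clash {D, ¬D} at b — b ∈ D
5. b : E?  L(b) = {C, D, F, ∀r.(F ⊔ D)} ∪ {¬E}
   clash {F, ¬F} at b — b ∈ E
6. b : F?  L(b) = {C, D, F, ∀r.(F ⊔ D)} ∪ {¬F}
   clash {F, ¬F} at b — b ∈ F
7. Entailed for b: {B, C, D, E, F}

{B, C, D, E, F}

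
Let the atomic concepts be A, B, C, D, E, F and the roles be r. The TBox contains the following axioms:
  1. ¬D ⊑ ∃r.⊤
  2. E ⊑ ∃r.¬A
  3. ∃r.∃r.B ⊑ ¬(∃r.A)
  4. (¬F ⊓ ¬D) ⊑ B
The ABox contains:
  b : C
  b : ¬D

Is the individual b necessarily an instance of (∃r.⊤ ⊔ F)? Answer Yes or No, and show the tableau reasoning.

1. b : (∃r.⊤ ⊔ F)?  L(b) = {C, ¬D} ∪ {(∀r.⊥ ⊓ ¬F)}
   clash ⊥ at an ∃-successor — b ∈ (∃r.⊤ ⊔ F)
2. Hence b : (∃r.⊤ ⊔ F): entailed.

Yes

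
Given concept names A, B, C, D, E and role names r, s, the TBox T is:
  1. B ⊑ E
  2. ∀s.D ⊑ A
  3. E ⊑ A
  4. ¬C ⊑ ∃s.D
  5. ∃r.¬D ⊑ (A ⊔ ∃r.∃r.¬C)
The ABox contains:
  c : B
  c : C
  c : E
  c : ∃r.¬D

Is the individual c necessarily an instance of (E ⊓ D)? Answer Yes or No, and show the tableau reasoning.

No

1. c : (E ⊓ D)?  L(c) = {B, C, E, ∃r.¬D} ∪ {(¬E ⊔ ¬D)}
   apply at c: E⊑A; ∃r.¬D⊑(A ⊔ ∃r.∃r.¬C)
   open: L(c) ⊇ {A, B, C, E, ¬D, …} (+ ∃-successors) — c ∉ (E ⊓ D) possible
2. Hence c : (E ⊓ D): not entailed.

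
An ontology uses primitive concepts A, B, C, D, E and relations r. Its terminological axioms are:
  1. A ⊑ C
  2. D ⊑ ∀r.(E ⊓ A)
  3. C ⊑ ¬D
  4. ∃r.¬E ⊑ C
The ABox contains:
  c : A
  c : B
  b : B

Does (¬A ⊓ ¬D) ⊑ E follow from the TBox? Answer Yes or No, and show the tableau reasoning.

No

1. (¬A ⊓ ¬D) ⊑ E  ⇔  ((¬A ⊓ ¬D) ⊓ ¬E) unsat w.r.t. T
   open: L(x₀) ⊇ {¬A, ¬D, ¬E, ∀r.E}
2. Hence (¬A ⊓ ¬D) ⊑ E: not entailed.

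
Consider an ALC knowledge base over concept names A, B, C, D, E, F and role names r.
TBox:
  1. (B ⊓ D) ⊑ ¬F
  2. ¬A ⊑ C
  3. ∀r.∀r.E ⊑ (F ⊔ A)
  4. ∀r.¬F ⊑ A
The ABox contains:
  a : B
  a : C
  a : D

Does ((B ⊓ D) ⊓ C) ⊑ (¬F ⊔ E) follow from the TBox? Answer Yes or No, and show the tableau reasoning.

Yes

1. ((B ⊓ D) ⊓ C) ⊑ (¬F ⊔ E)  ⇔  (((B ⊓ D) ⊓ C) ⊓ (F ⊓ ¬E)) unsat w.r.t. T
   all branches close; clash {F, ¬F} at x₀
2. Hence ((B ⊓ D) ⊓ C) ⊑ (¬F ⊔ E): entailed.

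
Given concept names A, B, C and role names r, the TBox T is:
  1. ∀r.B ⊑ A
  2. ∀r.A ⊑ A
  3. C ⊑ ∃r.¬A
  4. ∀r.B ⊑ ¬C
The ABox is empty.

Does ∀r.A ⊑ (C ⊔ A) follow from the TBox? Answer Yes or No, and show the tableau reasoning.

1. ∀r.A ⊑ (C ⊔ A)  ⇔  (∀r.A ⊓ (¬C ⊓ ¬A)) unsat w.r.t. T
   all branches close; clash {A, ¬A} at x₀
2. Hence ∀r.A ⊑ (C ⊔ A): entailed.

Yes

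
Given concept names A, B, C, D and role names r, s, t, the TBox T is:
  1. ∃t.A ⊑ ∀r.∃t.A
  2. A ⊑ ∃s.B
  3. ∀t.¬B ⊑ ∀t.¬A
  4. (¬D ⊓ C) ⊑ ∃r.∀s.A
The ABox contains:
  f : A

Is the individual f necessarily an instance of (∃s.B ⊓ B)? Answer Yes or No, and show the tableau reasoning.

1. f : (∃s.B ⊓ B)?  L(f) = {A} ∪ {(∀s.¬B ⊔ ¬B)}
   apply at f: A⊑∃s.B
   open: L(f) ⊇ {A, D, ¬B, ∀t.¬A, ∃s.B} (+ ∃-successors) — f ∉ (∃s.B ⊓ B) possible
2. Hence f : (∃s.B ⊓ B): not entailed.

No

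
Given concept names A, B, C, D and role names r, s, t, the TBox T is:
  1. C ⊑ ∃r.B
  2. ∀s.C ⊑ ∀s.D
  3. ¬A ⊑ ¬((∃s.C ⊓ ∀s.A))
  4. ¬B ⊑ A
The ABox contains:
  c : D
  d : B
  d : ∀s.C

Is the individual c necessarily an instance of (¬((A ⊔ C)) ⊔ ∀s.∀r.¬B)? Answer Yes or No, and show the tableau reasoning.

1. c : (¬((A ⊔ C)) ⊔ ∀s.∀r.¬B)?  L(c) = {D} ∪ {((A ⊔ C) ⊓ ∃s.∃r.B)}
   open: L(c) ⊇ {A, D, ¬C, ∃s.¬C, ∃s.∃r.B} (+ ∃-successors) — c ∉ (¬((A ⊔ C)) ⊔ ∀s.∀r.¬B) possible
2. Hence c : (¬((A ⊔ C)) ⊔ ∀s.∀r.¬B): not entailed.

No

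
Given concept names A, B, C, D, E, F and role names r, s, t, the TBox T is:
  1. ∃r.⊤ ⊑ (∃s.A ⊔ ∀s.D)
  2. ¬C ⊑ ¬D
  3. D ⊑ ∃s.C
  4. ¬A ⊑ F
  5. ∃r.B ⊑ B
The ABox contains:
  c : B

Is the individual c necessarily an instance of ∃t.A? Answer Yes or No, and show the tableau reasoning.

No

1. c : ∃t.A?  L(c) = {B} ∪ {∀t.¬A}
   open: L(c) ⊇ {A, B, C, ¬D, ∀r.⊥, …} — c ∉ ∃t.A possible
2. Hence c : ∃t.A: not entailed.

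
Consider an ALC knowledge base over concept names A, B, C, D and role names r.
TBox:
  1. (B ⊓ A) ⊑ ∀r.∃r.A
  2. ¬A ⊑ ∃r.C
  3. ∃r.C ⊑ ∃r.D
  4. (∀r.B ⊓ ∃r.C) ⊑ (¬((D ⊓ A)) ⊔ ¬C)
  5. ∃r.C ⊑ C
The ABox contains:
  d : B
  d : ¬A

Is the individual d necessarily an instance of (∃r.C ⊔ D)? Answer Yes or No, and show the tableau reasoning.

Yes

1. d : (∃r.C ⊔ D)?  L(d) = {B, ¬A} ∪ {(∀r.¬C ⊓ ¬D)}
   clash {C, ¬C} at an ∃-successor — d ∈ (∃r.C ⊔ D)
2. Hence d : (∃r.C ⊔ D): entailed.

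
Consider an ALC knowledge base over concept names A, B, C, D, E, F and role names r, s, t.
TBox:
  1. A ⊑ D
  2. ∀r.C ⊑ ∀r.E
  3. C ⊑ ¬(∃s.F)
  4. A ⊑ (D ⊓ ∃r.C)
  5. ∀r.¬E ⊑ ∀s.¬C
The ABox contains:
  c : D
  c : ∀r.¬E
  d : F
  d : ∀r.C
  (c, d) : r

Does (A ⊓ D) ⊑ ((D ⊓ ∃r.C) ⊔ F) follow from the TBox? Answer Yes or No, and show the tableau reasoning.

1. (A ⊓ D) ⊑ ((D ⊓ ∃r.C) ⊔ F)  ⇔  ((A ⊓ D) ⊓ ((¬D ⊔ ∀r.¬C) ⊓ ¬F)) unsat w.r.t. T
   all branches close; clash {C, ¬C} at an ∃-successor
2. Hence (A ⊓ D) ⊑ ((D ⊓ ∃r.C) ⊔ F): entailed.

Yes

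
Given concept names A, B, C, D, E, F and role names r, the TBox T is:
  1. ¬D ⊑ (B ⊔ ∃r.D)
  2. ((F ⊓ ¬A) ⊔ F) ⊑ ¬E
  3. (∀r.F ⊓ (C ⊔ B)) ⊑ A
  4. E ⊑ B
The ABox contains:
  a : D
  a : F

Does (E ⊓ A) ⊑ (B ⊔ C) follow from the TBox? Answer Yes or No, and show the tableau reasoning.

1. (E ⊓ A) ⊑ (B ⊔ C)  ⇔  ((E ⊓ A) ⊓ (¬B ⊓ ¬C)) unsat w.r.t. T
   all branches close; clash {B, ¬B} at x₀
2. Hence (E ⊓ A) ⊑ (B ⊔ C): entailed.

Yes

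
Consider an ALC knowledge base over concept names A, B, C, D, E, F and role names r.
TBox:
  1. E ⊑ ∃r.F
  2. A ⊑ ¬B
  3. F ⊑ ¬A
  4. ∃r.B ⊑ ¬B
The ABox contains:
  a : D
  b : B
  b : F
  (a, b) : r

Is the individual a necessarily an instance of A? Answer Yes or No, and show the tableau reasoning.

1. a : A?  L(a) = {D} ∪ {¬A}
   open: L(a) ⊇ {D, ¬A, ¬B, ¬E} — a ∉ A possible
2. Hence a : A: not entailed.

No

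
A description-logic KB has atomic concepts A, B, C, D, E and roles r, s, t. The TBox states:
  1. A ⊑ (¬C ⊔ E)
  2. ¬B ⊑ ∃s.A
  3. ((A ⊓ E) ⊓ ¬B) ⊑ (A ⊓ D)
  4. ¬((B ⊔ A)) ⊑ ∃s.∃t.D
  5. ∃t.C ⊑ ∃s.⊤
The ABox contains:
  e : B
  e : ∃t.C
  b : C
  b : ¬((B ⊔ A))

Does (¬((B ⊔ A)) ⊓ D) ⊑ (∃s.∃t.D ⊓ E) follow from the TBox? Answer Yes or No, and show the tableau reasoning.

1. (¬((B ⊔ A)) ⊓ D) ⊑ (∃s.∃t.D ⊓ E)  ⇔  (((¬B ⊓ ¬A) ⊓ D) ⊓ (∀s.∀t.¬D ⊔ ¬E)) unsat w.r.t. T
   apply at x₀: ¬B⊑∃s.A; ¬((B ⊔ A))⊑∃s.∃t.D
   open: L(x₀) ⊇ {D, ¬A, ¬B, ¬E, ∀t.¬C, …} (+ ∃-successors)
2. Hence (¬((B ⊔ A)) ⊓ D) ⊑ (∃s.∃t.D ⊓ E): not entailed.

No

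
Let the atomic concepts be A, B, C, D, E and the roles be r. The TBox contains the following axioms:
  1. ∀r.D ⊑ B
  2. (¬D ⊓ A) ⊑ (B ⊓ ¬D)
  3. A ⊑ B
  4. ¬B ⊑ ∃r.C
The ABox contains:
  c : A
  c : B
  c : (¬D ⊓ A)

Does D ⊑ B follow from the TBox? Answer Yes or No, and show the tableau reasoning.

1. D ⊑ B  ⇔  (D ⊓ ¬B) unsat w.r.t. T
   apply at x₀: ¬B⊑∃r.C
   open: L(x₀) ⊇ {D, ¬A, ¬B, ∃r.C, ∃r.¬D} (+ ∃-successors)
2. Hence D ⊑ B: not entailed.

No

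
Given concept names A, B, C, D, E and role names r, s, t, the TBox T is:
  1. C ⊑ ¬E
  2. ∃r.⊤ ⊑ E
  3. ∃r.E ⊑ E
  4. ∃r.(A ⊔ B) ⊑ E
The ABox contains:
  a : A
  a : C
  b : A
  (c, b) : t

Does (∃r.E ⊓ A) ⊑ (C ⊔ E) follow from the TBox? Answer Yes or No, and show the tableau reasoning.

Yes

1. (∃r.E ⊓ A) ⊑ (C ⊔ E)  ⇔  ((∃r.E ⊓ A) ⊓ (¬C ⊓ ¬E)) unsat w.r.t. T
   all branches close; clash {E, ¬E} at x₀
2. Hence (∃r.E ⊓ A) ⊑ (C ⊔ E): entailed.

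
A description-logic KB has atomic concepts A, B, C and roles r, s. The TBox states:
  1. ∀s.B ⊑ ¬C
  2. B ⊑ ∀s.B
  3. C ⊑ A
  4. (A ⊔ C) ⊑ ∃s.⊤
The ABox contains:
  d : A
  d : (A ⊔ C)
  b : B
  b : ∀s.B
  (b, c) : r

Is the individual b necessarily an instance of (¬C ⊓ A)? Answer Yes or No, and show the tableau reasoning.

1. b : (¬C ⊓ A)?  L(b) = {B, ∀s.B} ∪ {(C ⊔ ¬A)}
   apply at b: ∀s.B⊑¬C
   open: L(b) ⊇ {B, ¬A, ¬C, ∀s.B} — b ∉ (¬C ⊓ A) possible
2. Hence b : (¬C ⊓ A): not entailed.

No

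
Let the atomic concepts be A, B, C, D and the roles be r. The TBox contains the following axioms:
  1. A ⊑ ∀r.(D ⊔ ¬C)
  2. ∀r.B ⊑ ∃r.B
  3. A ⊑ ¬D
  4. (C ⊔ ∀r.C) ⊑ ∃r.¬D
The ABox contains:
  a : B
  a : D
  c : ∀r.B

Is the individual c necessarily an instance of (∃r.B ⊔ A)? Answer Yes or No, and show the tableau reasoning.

1. c : (∃r.B ⊔ A)?  L(c) = {∀r.B} ∪ {(∀r.¬B ⊓ ¬A)}
   clash {B, ¬B} at an ∃-successor — c ∈ (∃r.B ⊔ A)
2. Hence c : (∃r.B ⊔ A): entailed.

Yes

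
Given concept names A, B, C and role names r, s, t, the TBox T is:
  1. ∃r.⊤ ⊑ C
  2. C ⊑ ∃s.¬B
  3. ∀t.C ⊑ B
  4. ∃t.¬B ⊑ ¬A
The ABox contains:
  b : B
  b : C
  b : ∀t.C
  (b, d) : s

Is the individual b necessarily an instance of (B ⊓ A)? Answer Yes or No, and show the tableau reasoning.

No

1. b : (B ⊓ A)?  L(b) = {B, C, ∀t.C} ∪ {(¬B ⊔ ¬A)}
   apply at b: C⊑∃s.¬B
   open: L(b) ⊇ {B, C, ¬A, ∀t.C, ∃s.¬B} (+ ∃-successors) — b ∉ (B ⊓ A) possible
2. Hence b : (B ⊓ A): not entailed.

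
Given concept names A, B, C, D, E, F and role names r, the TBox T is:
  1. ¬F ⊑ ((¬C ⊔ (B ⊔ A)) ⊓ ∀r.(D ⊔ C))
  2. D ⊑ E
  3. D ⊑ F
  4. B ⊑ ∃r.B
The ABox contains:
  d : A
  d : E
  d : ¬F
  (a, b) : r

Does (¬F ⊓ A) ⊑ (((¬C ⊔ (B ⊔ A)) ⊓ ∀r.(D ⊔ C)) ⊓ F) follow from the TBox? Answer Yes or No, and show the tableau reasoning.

No

1. (¬F ⊓ A) ⊑ (((¬C ⊔ (B ⊔ A)) ⊓ ∀r.(D ⊔ C)) ⊓ F)  ⇔  ((¬F ⊓ A) ⊓ (((C ⊓ (¬B ⊓ ¬A)) ⊔ ∃r.(¬D ⊓ ¬C)) ⊔ ¬F)) unsat w.r.t. T
   apply at x₀: ¬F⊑((¬C ⊔ (B ⊔ A)) ⊓ ∀r.(D ⊔ C))
   open: L(x₀) ⊇ {A, ¬B, ¬C, ¬D, ¬F, …}
2. Hence (¬F ⊓ A) ⊑ (((¬C ⊔ (B ⊔ A)) ⊓ ∀r.(D ⊔ C)) ⊓ F): not entailed.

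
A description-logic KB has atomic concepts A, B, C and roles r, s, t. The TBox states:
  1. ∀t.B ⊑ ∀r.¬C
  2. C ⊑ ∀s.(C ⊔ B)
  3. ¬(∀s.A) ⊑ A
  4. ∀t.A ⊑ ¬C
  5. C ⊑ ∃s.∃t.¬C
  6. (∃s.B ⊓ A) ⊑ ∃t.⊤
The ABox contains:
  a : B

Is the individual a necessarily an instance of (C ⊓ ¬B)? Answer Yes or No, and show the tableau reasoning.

1. a : (C ⊓ ¬B)?  L(a) = {B} ∪ {(¬C ⊔ B)}
   open: L(a) ⊇ {B, ¬C, ∀s.A, ∀s.¬B, ∃t.¬B} (+ ∃-successors) — a ∉ (C ⊓ ¬B) possible
2. Hence a : (C ⊓ ¬B): not entailed.

No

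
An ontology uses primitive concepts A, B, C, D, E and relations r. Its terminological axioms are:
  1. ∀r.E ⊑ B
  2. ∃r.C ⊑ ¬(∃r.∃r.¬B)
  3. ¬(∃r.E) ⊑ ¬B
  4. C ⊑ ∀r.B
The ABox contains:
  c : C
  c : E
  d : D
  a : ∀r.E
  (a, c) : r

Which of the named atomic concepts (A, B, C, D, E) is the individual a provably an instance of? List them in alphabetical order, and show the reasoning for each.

1. a : A?  L(a) = {∀r.E} ∪ {¬A}
   apply at a: ∀r.E⊑B
   open: L(a) ⊇ {B, ¬A, ¬C, ∀r.E, ∀r.∀r.B, …} (+ ∃-successors) — a ∉ A possible
2. a : B?  L(a) = {∀r.E} ∪ {¬B}
   clash {B, ¬B} at a — a ∈ B
3. a : C?  L(a) = {∀r.E} ∪ {¬C}
   apply at a: ∀r.E⊑B
   open: L(a) ⊇ {B, ¬C, ∀r.E, ∀r.∀r.B, ∃r.E} (+ ∃-successors) — a ∉ C possible
4. a : D?  L(a) = {∀r.E} ∪ {¬D}
   apply at a: ∀r.E⊑B
   open: L(a) ⊇ {B, ¬C, ¬D, ∀r.E, ∀r.∀r.B, …} (+ ∃-successors) — a ∉ D possible
5. a : E?  L(a) = {∀r.E} ∪ {¬E}
   apply at a: ∀r.E⊑B
   open: L(a) ⊇ {B, ¬C, ¬E, ∀r.E, ∀r.∀r.B, …} (+ ∃-successors) — a ∉ E possible
6. Entailed for a: {B}

{B}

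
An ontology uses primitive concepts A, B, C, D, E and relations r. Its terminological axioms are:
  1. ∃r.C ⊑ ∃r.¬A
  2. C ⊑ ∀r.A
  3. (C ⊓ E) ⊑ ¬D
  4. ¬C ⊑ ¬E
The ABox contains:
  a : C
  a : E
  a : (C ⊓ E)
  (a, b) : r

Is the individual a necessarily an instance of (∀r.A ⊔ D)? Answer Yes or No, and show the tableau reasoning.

1. a : (∀r.A ⊔ D)?  L(a) = {C, E, (C ⊓ E)} ∪ {(∃r.¬A ⊓ ¬D)}
   clash {A, ¬A} at an ∃-successor — a ∈ (∀r.A ⊔ D)
2. Hence a : (∀r.A ⊔ D): entailed.

Yes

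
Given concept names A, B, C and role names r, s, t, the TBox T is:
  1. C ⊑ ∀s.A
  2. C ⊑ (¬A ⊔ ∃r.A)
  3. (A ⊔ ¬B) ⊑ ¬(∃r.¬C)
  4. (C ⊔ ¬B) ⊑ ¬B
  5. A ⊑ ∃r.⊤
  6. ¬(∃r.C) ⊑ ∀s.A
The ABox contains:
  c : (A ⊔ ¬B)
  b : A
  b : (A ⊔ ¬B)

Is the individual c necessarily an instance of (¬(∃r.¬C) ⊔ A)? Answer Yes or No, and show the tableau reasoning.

Yes

1. c : (¬(∃r.¬C) ⊔ A)?  L(c) = {(A ⊔ ¬B)} ∪ {(∃r.¬C ⊓ ¬A)}
   clash {C, ¬C} at an ∃-successor — c ∈ (¬(∃r.¬C) ⊔ A)
2. Hence c : (¬(∃r.¬C) ⊔ A): entailed.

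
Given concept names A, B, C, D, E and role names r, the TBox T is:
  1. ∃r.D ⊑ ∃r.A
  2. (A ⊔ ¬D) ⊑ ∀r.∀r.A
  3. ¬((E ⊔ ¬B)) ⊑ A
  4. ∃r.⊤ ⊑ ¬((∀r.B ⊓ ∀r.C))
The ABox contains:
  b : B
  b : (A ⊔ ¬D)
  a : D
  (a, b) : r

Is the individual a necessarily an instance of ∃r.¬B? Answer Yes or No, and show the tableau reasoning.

No

1. a : ∃r.¬B?  L(a) = {D} ∪ {∀r.B}
   open: L(a) ⊇ {D, E, ¬A, ∀r.B, ∀r.¬D, …} (+ ∃-successors) — a ∉ ∃r.¬B possible
2. Hence a : ∃r.¬B: not entailed.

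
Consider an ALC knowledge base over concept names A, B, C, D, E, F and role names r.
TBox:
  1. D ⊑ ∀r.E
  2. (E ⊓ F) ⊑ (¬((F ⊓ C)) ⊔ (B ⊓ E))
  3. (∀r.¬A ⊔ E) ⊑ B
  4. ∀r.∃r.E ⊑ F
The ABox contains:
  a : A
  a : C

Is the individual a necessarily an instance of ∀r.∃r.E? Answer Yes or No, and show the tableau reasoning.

No

1. a : ∀r.∃r.E?  L(a) = {A, C} ∪ {∃r.∀r.¬E}
   open: L(a) ⊇ {A, C, ¬D, ¬E, ∃r.A, …} (+ ∃-successors) — a ∉ ∀r.∃r.E possible
2. Hence a : ∀r.∃r.E: not entailed.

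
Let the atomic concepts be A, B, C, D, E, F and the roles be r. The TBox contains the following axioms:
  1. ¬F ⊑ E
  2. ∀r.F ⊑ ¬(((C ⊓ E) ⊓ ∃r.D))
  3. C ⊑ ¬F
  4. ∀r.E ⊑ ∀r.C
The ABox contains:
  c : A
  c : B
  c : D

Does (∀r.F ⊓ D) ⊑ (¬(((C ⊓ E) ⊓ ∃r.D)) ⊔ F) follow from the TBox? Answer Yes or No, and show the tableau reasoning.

Yes

1. (∀r.F ⊓ D) ⊑ (¬(((C ⊓ E) ⊓ ∃r.D)) ⊔ F)  ⇔  ((∀r.F ⊓ D) ⊓ (((C ⊓ E) ⊓ ∃r.D) ⊓ ¬F)) unsat w.r.t. T
   all branches close; clash {D, ¬D} at an ∃-successor
2. Hence (∀r.F ⊓ D) ⊑ (¬(((C ⊓ E) ⊓ ∃r.D)) ⊔ F): entailed.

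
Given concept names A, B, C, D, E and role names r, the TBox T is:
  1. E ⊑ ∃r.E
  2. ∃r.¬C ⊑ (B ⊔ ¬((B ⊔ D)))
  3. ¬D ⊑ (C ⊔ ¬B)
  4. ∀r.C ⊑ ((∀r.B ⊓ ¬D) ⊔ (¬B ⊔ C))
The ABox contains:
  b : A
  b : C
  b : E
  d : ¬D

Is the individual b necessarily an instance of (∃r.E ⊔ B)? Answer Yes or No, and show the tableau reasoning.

Yes

1. b : (∃r.E ⊔ B)?  L(b) = {A, C, E} ∪ {(∀r.¬E ⊓ ¬B)}
   clash {E, ¬E} at an ∃-successor — b ∈ (∃r.E ⊔ B)
2. Hence b : (∃r.E ⊔ B): entailed.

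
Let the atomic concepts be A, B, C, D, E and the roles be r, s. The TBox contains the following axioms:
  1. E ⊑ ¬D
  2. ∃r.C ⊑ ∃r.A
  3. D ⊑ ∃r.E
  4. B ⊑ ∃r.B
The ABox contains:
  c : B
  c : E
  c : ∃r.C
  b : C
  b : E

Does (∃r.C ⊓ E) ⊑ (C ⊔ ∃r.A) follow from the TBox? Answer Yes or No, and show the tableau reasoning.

Yes

1. (∃r.C ⊓ E) ⊑ (C ⊔ ∃r.A)  ⇔  ((∃r.C ⊓ E) ⊓ (¬C ⊓ ∀r.¬A)) unsat w.r.t. T
   all branches close; clash {A, ¬A} at an ∃-successor
2. Hence (∃r.C ⊓ E) ⊑ (C ⊔ ∃r.A): entailed.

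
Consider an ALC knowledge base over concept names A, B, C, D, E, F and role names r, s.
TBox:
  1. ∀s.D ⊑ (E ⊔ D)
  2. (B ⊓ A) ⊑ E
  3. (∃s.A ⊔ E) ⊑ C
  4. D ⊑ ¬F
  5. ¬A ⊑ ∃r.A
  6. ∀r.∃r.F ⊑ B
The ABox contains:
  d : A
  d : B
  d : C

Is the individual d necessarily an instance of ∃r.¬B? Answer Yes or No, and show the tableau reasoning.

No

1. d : ∃r.¬B?  L(d) = {A, B, C} ∪ {∀r.B}
   open: L(d) ⊇ {A, B, C, E, ¬D, …} (+ ∃-successors) — d ∉ ∃r.¬B possible
2. Hence d : ∃r.¬B: not entailed.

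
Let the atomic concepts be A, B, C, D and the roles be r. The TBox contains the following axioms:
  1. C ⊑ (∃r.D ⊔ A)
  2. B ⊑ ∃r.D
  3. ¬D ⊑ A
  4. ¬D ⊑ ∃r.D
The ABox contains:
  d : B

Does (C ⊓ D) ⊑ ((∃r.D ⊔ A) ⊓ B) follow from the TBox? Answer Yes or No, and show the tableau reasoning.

No

1. (C ⊓ D) ⊑ ((∃r.D ⊔ A) ⊓ B)  ⇔  ((C ⊓ D) ⊓ ((∀r.¬D ⊓ ¬A) ⊔ ¬B)) unsat w.r.t. T
   apply at x₀: C⊑(∃r.D ⊔ A)
   open: L(x₀) ⊇ {C, D, ¬B, ∃r.D} (+ ∃-successors)
2. Hence (C ⊓ D) ⊑ ((∃r.D ⊔ A) ⊓ B): not entailed.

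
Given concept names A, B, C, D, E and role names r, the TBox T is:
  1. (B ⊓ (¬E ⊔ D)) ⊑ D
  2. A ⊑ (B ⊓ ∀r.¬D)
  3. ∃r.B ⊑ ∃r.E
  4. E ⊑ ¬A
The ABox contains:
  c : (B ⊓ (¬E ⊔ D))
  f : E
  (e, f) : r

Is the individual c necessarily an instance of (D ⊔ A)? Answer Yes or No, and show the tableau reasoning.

1. c : (D ⊔ A)?  L(c) = {(B ⊓ (¬E ⊔ D))} ∪ {(¬D ⊓ ¬A)}
   clash {D, ¬D} at c — c ∈ (D ⊔ A)
2. Hence c : (D ⊔ A): entailed.

Yes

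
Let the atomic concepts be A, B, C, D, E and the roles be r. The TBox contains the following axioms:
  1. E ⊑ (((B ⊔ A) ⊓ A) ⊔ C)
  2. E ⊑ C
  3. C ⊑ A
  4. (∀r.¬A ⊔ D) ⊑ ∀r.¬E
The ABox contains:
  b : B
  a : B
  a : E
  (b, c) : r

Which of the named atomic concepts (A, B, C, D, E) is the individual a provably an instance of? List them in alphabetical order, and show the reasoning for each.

1. a : A?  L(a) = {B, E} ∪ {¬A}
   clash {A, ¬A} at a — a ∈ A
2. a : B?  L(a) = {B, E} ∪ {¬B}
   clash {B, ¬B} at a — a ∈ B
3. a : C?  L(a) = {B, E} ∪ {¬C}
   clash {C, ¬C} at a — a ∈ C
4. a : D?  L(a) = {B, E} ∪ {¬D}
   apply at a: E⊑(((B ⊔ A) ⊓ A) ⊔ C); E⊑C
   open: L(a) ⊇ {A, B, C, E, ¬D, …} (+ ∃-successors) — a ∉ D possible
5. a : E?  L(a) = {B, E} ∪ {¬E}
   clash {E, ¬E} at a — a ∈ E
6. Entailed for a: {A, B, C, E}

{A, B, C, E}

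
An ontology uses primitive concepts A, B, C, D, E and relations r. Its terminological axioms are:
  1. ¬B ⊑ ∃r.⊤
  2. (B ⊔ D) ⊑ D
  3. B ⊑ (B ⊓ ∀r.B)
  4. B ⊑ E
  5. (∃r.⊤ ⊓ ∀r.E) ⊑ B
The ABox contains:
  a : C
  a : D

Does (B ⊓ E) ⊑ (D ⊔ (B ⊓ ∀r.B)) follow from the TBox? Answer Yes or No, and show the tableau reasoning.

Yes

1. (B ⊓ E) ⊑ (D ⊔ (B ⊓ ∀r.B))  ⇔  ((B ⊓ E) ⊓ (¬D ⊓ (¬B ⊔ ∃r.¬B))) unsat w.r.t. T
   all branches close; clash {D, ¬D} at x₀
2. Hence (B ⊓ E) ⊑ (D ⊔ (B ⊓ ∀r.B)): entailed.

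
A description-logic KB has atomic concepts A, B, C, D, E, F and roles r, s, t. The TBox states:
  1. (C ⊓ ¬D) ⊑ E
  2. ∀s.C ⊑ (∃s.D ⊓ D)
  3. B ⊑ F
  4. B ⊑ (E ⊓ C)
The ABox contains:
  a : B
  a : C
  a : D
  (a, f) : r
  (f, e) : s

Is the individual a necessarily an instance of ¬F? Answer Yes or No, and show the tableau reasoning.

No

1. a : ¬F?  L(a) = {B, C, D} ∪ {F}
   apply at a: B⊑(E ⊓ C)
   open: L(a) ⊇ {B, C, D, E, F, …} (+ ∃-successors) — a ∉ ¬F possible
2. Hence a : ¬F: not entailed.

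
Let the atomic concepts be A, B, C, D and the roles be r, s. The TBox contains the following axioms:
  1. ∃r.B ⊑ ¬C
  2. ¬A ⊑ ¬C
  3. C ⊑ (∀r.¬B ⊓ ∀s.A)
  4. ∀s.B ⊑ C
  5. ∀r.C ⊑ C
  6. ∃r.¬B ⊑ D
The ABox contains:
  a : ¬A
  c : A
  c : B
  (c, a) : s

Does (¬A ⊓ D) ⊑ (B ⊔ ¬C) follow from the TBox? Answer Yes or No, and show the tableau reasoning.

Yes

1. (¬A ⊓ D) ⊑ (B ⊔ ¬C)  ⇔  ((¬A ⊓ D) ⊓ (¬B ⊓ C)) unsat w.r.t. T
   all branches close; clash {C, ¬C} at x₀
2. Hence (¬A ⊓ D) ⊑ (B ⊔ ¬C): entailed.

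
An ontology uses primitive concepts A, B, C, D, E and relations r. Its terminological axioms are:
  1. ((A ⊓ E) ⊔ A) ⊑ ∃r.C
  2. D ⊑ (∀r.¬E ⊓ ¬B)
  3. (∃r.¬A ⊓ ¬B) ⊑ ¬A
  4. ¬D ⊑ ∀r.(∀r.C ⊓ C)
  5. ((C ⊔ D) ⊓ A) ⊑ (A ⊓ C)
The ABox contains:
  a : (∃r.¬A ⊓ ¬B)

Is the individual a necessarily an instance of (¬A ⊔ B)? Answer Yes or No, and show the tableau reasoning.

1. a : (¬A ⊔ B)?  L(a) = {(∃r.¬A ⊓ ¬B)} ∪ {(A ⊓ ¬B)}
   clash {A, ¬A} at a — a ∈ (¬A ⊔ B)
2. Hence a : (¬A ⊔ B): entailed.

Yes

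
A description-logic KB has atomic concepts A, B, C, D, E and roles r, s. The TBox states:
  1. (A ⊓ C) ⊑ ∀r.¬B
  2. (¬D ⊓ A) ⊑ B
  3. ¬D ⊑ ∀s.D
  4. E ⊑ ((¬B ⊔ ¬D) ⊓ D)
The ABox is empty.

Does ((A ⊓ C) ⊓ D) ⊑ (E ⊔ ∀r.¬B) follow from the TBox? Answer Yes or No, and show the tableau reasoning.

Yes

1. ((A ⊓ C) ⊓ D) ⊑ (E ⊔ ∀r.¬B)  ⇔  (((A ⊓ C) ⊓ D) ⊓ (¬E ⊓ ∃r.B)) unsat w.r.t. T
   all branches close; clash {B, ¬B} at an ∃-successor
2. Hence ((A ⊓ C) ⊓ D) ⊑ (E ⊔ ∀r.¬B): entailed.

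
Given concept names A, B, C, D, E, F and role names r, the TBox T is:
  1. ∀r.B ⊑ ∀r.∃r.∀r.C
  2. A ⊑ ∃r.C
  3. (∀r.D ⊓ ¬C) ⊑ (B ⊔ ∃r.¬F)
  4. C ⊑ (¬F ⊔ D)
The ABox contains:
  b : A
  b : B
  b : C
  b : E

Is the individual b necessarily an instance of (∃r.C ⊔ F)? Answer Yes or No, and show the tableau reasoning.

1. b : (∃r.C ⊔ F)?  L(b) = {A, B, C, E} ∪ {(∀r.¬C ⊓ ¬F)}
   clash {C, ¬C} at an ∃-successor — b ∈ (∃r.C ⊔ F)
2. Hence b : (∃r.C ⊔ F): entailed.

Yes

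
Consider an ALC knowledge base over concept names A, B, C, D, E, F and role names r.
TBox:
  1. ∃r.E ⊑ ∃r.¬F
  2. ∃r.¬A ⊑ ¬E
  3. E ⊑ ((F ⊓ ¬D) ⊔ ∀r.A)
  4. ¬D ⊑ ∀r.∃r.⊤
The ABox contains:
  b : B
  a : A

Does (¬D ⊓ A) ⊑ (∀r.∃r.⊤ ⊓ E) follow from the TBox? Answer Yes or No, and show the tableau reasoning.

No

1. (¬D ⊓ A) ⊑ (∀r.∃r.⊤ ⊓ E)  ⇔  ((¬D ⊓ A) ⊓ (∃r.∀r.⊥ ⊔ ¬E)) unsat w.r.t. T
   apply at x₀: ¬D⊑∀r.∃r.⊤
   open: L(x₀) ⊇ {A, ¬D, ¬E, ∀r.A, ∀r.¬E, …}
2. Hence (¬D ⊓ A) ⊑ (∀r.∃r.⊤ ⊓ E): not entailed.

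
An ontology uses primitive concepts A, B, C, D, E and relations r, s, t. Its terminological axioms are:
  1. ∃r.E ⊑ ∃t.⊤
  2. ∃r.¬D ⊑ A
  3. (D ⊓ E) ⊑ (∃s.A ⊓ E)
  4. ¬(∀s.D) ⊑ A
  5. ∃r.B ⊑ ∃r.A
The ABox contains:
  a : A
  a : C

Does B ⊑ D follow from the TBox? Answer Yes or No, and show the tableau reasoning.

1. B ⊑ D  ⇔  (B ⊓ ¬D) unsat w.r.t. T
   open: L(x₀) ⊇ {B, ¬D, ∀r.D, ∀r.¬B, ∀r.¬E, …}
2. Hence B ⊑ D: not entailed.

No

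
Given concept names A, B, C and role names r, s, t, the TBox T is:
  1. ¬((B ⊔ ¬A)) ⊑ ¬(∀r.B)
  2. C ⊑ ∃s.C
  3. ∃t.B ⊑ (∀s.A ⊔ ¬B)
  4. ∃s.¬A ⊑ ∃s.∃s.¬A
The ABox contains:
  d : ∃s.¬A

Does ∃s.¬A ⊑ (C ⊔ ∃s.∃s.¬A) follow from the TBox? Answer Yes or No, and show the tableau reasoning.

1. ∃s.¬A ⊑ (C ⊔ ∃s.∃s.¬A)  ⇔  (∃s.¬A ⊓ (¬C ⊓ ∀s.∀s.A)) unsat w.r.t. T
   all branches close; clash {A, ¬A} at an ∃-successor
2. Hence ∃s.¬A ⊑ (C ⊔ ∃s.∃s.¬A): entailed.

Yes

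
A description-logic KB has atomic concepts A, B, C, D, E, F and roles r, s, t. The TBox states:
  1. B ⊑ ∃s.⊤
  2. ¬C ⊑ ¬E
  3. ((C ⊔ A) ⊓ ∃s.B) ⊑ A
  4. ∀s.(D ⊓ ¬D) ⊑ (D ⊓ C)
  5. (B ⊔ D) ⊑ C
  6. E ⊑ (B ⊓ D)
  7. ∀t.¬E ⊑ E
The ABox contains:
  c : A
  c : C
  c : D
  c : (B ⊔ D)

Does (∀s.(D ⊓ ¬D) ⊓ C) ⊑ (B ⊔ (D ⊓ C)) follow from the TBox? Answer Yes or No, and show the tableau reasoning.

Yes

1. (∀s.(D ⊓ ¬D) ⊓ C) ⊑ (B ⊔ (D ⊓ C))  ⇔  ((∀s.(D ⊓ ¬D) ⊓ C) ⊓ (¬B ⊓ (¬D ⊔ ¬C))) unsat w.r.t. T
   all branches close; clash {C, ¬C} at x₀
2. Hence (∀s.(D ⊓ ¬D) ⊓ C) ⊑ (B ⊔ (D ⊓ C)): entailed.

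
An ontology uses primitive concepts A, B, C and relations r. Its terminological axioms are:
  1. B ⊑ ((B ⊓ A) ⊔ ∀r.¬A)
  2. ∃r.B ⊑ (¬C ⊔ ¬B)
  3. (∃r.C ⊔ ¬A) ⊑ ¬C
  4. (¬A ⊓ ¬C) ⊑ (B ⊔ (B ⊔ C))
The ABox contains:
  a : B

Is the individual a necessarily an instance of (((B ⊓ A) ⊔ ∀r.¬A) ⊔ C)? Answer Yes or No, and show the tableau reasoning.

1. a : (((B ⊓ A) ⊔ ∀r.¬A) ⊔ C)?  L(a) = {B} ∪ {(((¬B ⊔ ¬A) ⊓ ∃r.A) ⊓ ¬C)}
   clash {A, ¬A} at an ∃-successor — a ∈ (((B ⊓ A) ⊔ ∀r.¬A) ⊔ C)
2. Hence a : (((B ⊓ A) ⊔ ∀r.¬A) ⊔ C): entailed.

Yes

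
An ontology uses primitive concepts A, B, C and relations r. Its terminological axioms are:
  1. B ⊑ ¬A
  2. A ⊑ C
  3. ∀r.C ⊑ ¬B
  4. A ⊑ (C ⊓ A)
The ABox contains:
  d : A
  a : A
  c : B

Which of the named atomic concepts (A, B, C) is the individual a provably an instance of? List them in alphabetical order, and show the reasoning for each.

{A, C}

1. a : A?  L(a) = {A} ∪ {¬A}
   clash {A, ¬A} at a — a ∈ A
2. a : B?  L(a) = {A} ∪ {¬B}
   apply at a: A⊑C; A⊑(C ⊓ A)
   open: L(a) ⊇ {A, C, ¬B} — a ∉ B possible
3. a : C?  L(a) = {A} ∪ {¬C}
   clash {C, ¬C} at a — a ∈ C
4. Entailed for a: {A, C}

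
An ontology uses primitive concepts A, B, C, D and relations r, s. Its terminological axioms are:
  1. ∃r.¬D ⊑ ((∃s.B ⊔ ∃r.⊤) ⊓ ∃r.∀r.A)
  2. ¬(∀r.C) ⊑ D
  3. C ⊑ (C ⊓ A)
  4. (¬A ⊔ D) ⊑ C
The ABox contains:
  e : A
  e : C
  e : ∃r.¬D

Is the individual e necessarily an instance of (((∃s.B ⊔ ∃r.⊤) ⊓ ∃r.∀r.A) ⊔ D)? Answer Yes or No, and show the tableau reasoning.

1. e : (((∃s.B ⊔ ∃r.⊤) ⊓ ∃r.∀r.A) ⊔ D)?  L(e) = {A, C, ∃r.¬D} ∪ {(((∀s.¬B ⊓ ∀r.⊥) ⊔ ∀r.∃r.¬A) ⊓ ¬D)}
   clash {D, ¬D} at e — e ∈ (((∃s.B ⊔ ∃r.⊤) ⊓ ∃r.∀r.A) ⊔ D)
2. Hence e : (((∃s.B ⊔ ∃r.⊤) ⊓ ∃r.∀r.A) ⊔ D): entailed.

Yes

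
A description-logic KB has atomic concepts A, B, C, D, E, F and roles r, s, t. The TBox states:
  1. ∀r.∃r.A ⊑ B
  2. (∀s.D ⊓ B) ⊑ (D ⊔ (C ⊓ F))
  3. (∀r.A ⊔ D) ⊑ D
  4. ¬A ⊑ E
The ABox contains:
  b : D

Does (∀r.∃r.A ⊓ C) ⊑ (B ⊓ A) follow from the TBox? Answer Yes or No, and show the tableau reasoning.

No

1. (∀r.∃r.A ⊓ C) ⊑ (B ⊓ A)  ⇔  ((∀r.∃r.A ⊓ C) ⊓ (¬B ⊔ ¬A)) unsat w.r.t. T
   apply at x₀: ∀r.∃r.A⊑B
   open: L(x₀) ⊇ {B, C, E, ¬A, ¬D, …} (+ ∃-successors)
2. Hence (∀r.∃r.A ⊓ C) ⊑ (B ⊓ A): not entailed.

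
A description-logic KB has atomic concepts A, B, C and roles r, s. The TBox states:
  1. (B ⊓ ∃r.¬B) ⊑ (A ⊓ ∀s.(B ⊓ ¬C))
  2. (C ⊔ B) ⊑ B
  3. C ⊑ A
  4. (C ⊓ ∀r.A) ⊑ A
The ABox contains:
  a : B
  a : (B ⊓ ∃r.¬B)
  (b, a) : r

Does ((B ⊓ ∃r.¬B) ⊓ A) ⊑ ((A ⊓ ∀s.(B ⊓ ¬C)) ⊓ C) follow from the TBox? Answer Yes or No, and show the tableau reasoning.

1. ((B ⊓ ∃r.¬B) ⊓ A) ⊑ ((A ⊓ ∀s.(B ⊓ ¬C)) ⊓ C)  ⇔  (((B ⊓ ∃r.¬B) ⊓ A) ⊓ ((¬A ⊔ ∃s.(¬B ⊔ C)) ⊔ ¬C)) unsat w.r.t. T
   apply at x₀: (B ⊓ ∃r.¬B)⊑(A ⊓ ∀s.(B ⊓ ¬C))
   open: L(x₀) ⊇ {A, B, ¬C, ∀s.(B ⊓ ¬C), ∃r.¬B} (+ ∃-successors)
2. Hence ((B ⊓ ∃r.¬B) ⊓ A) ⊑ ((A ⊓ ∀s.(B ⊓ ¬C)) ⊓ C): not entailed.

No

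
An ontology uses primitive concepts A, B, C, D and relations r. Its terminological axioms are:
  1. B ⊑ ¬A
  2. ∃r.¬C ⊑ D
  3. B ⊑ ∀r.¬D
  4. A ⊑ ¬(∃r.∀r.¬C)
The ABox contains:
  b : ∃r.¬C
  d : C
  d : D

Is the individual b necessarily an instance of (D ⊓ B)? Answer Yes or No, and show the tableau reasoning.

1. b : (D ⊓ B)?  L(b) = {∃r.¬C} ∪ {(¬D ⊔ ¬B)}
   apply at b: ∃r.¬C⊑D
   open: L(b) ⊇ {D, ¬A, ¬B, ∃r.¬C} (+ ∃-successors) — b ∉ (D ⊓ B) possible
2. Hence b : (D ⊓ B): not entailed.

No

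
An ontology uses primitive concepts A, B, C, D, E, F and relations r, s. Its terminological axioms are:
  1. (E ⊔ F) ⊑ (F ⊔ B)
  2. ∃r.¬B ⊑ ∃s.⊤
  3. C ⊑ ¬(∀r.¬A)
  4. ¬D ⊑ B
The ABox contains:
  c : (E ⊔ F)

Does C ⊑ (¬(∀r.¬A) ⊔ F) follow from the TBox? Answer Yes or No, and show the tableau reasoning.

1. C ⊑ (¬(∀r.¬A) ⊔ F)  ⇔  (C ⊓ (∀r.¬A ⊓ ¬F)) unsat w.r.t. T
   all branches close; clash {A, ¬A} at an ∃-successor
2. Hence C ⊑ (¬(∀r.¬A) ⊔ F): entailed.

Yes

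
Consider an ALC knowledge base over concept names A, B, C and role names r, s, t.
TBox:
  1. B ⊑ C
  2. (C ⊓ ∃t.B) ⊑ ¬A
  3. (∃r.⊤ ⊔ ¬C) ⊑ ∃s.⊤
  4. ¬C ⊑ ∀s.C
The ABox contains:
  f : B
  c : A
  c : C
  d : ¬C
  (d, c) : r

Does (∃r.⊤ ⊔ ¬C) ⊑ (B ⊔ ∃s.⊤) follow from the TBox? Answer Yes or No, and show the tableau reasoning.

Yes

1. (∃r.⊤ ⊔ ¬C) ⊑ (B ⊔ ∃s.⊤)  ⇔  ((∃r.⊤ ⊔ ¬C) ⊓ (¬B ⊓ ∀s.⊥)) unsat w.r.t. T
   all branches close; clash ⊥ at an ∃-successor
2. Hence (∃r.⊤ ⊔ ¬C) ⊑ (B ⊔ ∃s.⊤): entailed.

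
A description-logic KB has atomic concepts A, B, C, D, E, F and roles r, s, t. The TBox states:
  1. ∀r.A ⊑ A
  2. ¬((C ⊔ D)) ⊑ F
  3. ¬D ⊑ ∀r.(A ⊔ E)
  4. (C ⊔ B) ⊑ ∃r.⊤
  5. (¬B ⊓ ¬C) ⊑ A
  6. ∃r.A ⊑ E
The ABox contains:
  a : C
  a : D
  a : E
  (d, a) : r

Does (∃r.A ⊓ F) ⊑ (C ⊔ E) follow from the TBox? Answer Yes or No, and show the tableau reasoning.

1. (∃r.A ⊓ F) ⊑ (C ⊔ E)  ⇔  ((∃r.A ⊓ F) ⊓ (¬C ⊓ ¬E)) unsat w.r.t. T
   all branches close; clash {E, ¬E} at x₀
2. Hence (∃r.A ⊓ F) ⊑ (C ⊔ E): entailed.

Yes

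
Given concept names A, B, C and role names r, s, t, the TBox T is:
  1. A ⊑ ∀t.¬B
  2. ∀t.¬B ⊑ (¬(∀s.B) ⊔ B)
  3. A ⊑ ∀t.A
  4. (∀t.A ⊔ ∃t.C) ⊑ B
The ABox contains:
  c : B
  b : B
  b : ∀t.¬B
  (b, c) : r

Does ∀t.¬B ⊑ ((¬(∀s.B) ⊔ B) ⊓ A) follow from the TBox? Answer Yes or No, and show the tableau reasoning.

No

1. ∀t.¬B ⊑ ((¬(∀s.B) ⊔ B) ⊓ A)  ⇔  (∀t.¬B ⊓ ((∀s.B ⊓ ¬B) ⊔ ¬A)) unsat w.r.t. T
   apply at x₀: ∀t.¬B⊑(¬(∀s.B) ⊔ B)
   open: L(x₀) ⊇ {¬A, ∀t.¬B, ∀t.¬C, ∃s.¬B, ∃t.¬A} (+ ∃-successors)
2. Hence ∀t.¬B ⊑ ((¬(∀s.B) ⊔ B) ⊓ A): not entailed.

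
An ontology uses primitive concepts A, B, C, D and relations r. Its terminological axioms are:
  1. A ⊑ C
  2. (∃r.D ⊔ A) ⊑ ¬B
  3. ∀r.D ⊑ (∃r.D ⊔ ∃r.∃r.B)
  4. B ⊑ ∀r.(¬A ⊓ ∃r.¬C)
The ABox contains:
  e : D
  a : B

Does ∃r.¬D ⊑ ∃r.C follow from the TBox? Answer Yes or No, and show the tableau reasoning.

No

1. ∃r.¬D ⊑ ∃r.C  ⇔  (∃r.¬D ⊓ ∀r.¬C) unsat w.r.t. T
   open: L(x₀) ⊇ {¬A, ¬B, ∀r.¬C, ∀r.¬D, ∃r.¬D} (+ ∃-successors)
2. Hence ∃r.¬D ⊑ ∃r.C: not entailed.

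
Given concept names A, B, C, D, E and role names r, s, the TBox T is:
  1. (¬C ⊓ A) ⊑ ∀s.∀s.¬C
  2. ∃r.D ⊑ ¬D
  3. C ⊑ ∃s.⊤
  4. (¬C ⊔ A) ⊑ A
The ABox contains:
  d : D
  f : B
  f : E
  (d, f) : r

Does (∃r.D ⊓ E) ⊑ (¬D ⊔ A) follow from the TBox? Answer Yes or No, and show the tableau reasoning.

Yes

1. (∃r.D ⊓ E) ⊑ (¬D ⊔ A)  ⇔  ((∃r.D ⊓ E) ⊓ (D ⊓ ¬A)) unsat w.r.t. T
   all branches close; clash {A, ¬A} at x₀
2. Hence (∃r.D ⊓ E) ⊑ (¬D ⊔ A): entailed.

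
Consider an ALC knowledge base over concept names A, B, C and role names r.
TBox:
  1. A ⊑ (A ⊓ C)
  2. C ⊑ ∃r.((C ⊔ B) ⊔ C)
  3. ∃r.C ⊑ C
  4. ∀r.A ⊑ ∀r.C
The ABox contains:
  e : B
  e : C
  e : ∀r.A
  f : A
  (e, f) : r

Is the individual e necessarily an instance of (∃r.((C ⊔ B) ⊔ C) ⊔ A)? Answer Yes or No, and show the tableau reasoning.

1. e : (∃r.((C ⊔ B) ⊔ C) ⊔ A)?  L(e) = {B, C, ∀r.A} ∪ {(∀r.((¬C ⊓ ¬B) ⊓ ¬C) ⊓ ¬A)}
   clash {C, ¬C} at f — e ∈ (∃r.((C ⊔ B) ⊔ C) ⊔ A)
2. Hence e : (∃r.((C ⊔ B) ⊔ C) ⊔ A): entailed.

Yes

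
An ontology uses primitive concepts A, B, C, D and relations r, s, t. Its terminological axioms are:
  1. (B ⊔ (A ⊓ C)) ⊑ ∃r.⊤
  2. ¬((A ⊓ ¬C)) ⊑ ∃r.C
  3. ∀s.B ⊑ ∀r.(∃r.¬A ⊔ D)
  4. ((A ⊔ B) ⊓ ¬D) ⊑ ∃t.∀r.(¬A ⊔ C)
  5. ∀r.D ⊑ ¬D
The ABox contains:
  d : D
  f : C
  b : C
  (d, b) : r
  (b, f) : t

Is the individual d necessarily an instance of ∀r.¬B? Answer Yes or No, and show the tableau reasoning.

1. d : ∀r.¬B?  L(d) = {D} ∪ {∃r.B}
   open: L(d) ⊇ {A, D, ¬B, ¬C, ∃r.B, …} (+ ∃-successors) — d ∉ ∀r.¬B possible
2. Hence d : ∀r.¬B: not entailed.

No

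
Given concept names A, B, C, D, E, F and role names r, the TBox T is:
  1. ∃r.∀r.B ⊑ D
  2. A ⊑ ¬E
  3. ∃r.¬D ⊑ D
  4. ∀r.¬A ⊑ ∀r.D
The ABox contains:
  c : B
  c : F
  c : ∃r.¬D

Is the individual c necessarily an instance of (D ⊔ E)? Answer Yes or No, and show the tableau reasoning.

Yes

1. c : (D ⊔ E)?  L(c) = {B, F, ∃r.¬D} ∪ {(¬D ⊓ ¬E)}
   clash {D, ¬D} at c — c ∈ (D ⊔ E)
2. Hence c : (D ⊔ E): entailed.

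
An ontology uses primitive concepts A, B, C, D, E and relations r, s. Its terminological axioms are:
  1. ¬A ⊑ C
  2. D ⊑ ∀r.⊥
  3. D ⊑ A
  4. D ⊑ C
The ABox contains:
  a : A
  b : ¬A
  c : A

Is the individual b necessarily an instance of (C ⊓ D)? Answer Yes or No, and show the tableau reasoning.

1. b : (C ⊓ D)?  L(b) = {¬A} ∪ {(¬C ⊔ ¬D)}
   apply at b: ¬A⊑C
   open: L(b) ⊇ {C, ¬A, ¬D} — b ∉ (C ⊓ D) possible
2. Hence b : (C ⊓ D): not entailed.

No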